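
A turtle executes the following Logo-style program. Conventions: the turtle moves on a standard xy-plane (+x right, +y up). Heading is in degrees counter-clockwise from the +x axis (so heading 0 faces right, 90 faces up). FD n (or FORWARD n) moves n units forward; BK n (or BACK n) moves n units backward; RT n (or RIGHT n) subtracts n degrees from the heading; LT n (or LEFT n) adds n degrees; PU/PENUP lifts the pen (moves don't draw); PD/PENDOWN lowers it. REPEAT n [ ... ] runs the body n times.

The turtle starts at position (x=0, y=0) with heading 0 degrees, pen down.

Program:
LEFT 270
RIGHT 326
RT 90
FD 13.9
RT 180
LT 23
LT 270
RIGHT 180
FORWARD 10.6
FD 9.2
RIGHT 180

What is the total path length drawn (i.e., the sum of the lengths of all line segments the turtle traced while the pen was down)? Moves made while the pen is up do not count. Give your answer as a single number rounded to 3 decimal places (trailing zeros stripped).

Executing turtle program step by step:
Start: pos=(0,0), heading=0, pen down
LT 270: heading 0 -> 270
RT 326: heading 270 -> 304
RT 90: heading 304 -> 214
FD 13.9: (0,0) -> (-11.524,-7.773) [heading=214, draw]
RT 180: heading 214 -> 34
LT 23: heading 34 -> 57
LT 270: heading 57 -> 327
RT 180: heading 327 -> 147
FD 10.6: (-11.524,-7.773) -> (-20.414,-2) [heading=147, draw]
FD 9.2: (-20.414,-2) -> (-28.129,3.011) [heading=147, draw]
RT 180: heading 147 -> 327
Final: pos=(-28.129,3.011), heading=327, 3 segment(s) drawn

Segment lengths:
  seg 1: (0,0) -> (-11.524,-7.773), length = 13.9
  seg 2: (-11.524,-7.773) -> (-20.414,-2), length = 10.6
  seg 3: (-20.414,-2) -> (-28.129,3.011), length = 9.2
Total = 33.7

Answer: 33.7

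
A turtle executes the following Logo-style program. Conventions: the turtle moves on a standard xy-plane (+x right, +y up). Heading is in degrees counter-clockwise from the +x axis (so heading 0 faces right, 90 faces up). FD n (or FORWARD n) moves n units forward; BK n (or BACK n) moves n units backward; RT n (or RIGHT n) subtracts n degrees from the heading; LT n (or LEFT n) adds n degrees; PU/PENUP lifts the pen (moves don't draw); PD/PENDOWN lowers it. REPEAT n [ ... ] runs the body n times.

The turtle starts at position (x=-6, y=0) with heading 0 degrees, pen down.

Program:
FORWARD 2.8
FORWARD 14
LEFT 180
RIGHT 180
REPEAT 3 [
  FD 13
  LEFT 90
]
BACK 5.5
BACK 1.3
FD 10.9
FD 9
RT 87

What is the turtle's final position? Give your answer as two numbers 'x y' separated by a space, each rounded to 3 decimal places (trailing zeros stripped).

Executing turtle program step by step:
Start: pos=(-6,0), heading=0, pen down
FD 2.8: (-6,0) -> (-3.2,0) [heading=0, draw]
FD 14: (-3.2,0) -> (10.8,0) [heading=0, draw]
LT 180: heading 0 -> 180
RT 180: heading 180 -> 0
REPEAT 3 [
  -- iteration 1/3 --
  FD 13: (10.8,0) -> (23.8,0) [heading=0, draw]
  LT 90: heading 0 -> 90
  -- iteration 2/3 --
  FD 13: (23.8,0) -> (23.8,13) [heading=90, draw]
  LT 90: heading 90 -> 180
  -- iteration 3/3 --
  FD 13: (23.8,13) -> (10.8,13) [heading=180, draw]
  LT 90: heading 180 -> 270
]
BK 5.5: (10.8,13) -> (10.8,18.5) [heading=270, draw]
BK 1.3: (10.8,18.5) -> (10.8,19.8) [heading=270, draw]
FD 10.9: (10.8,19.8) -> (10.8,8.9) [heading=270, draw]
FD 9: (10.8,8.9) -> (10.8,-0.1) [heading=270, draw]
RT 87: heading 270 -> 183
Final: pos=(10.8,-0.1), heading=183, 9 segment(s) drawn

Answer: 10.8 -0.1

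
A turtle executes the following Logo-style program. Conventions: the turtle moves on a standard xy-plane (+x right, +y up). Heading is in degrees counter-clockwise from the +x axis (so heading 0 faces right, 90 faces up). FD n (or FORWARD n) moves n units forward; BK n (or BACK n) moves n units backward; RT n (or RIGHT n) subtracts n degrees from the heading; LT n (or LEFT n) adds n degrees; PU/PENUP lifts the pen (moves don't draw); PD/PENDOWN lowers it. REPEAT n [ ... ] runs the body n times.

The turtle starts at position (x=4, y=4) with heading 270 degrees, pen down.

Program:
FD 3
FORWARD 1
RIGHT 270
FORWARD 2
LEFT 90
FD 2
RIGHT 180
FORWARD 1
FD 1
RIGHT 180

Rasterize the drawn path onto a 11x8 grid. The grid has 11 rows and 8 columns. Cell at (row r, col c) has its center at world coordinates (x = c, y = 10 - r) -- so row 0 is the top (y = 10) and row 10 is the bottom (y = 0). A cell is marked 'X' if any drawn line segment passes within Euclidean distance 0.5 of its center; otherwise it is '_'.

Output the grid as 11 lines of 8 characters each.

Segment 0: (4,4) -> (4,1)
Segment 1: (4,1) -> (4,0)
Segment 2: (4,0) -> (6,0)
Segment 3: (6,0) -> (6,2)
Segment 4: (6,2) -> (6,1)
Segment 5: (6,1) -> (6,0)

Answer: ________
________
________
________
________
________
____X___
____X___
____X_X_
____X_X_
____XXX_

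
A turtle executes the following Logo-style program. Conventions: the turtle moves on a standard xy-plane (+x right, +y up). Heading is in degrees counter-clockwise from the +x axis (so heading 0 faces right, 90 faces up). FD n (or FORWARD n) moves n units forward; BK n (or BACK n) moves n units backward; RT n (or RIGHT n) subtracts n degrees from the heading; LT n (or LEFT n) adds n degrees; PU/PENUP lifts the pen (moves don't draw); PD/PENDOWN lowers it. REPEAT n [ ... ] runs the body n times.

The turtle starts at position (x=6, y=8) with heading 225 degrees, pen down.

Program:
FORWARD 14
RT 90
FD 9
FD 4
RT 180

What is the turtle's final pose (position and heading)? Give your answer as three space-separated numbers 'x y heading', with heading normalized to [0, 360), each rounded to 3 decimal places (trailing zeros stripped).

Executing turtle program step by step:
Start: pos=(6,8), heading=225, pen down
FD 14: (6,8) -> (-3.899,-1.899) [heading=225, draw]
RT 90: heading 225 -> 135
FD 9: (-3.899,-1.899) -> (-10.263,4.464) [heading=135, draw]
FD 4: (-10.263,4.464) -> (-13.092,7.293) [heading=135, draw]
RT 180: heading 135 -> 315
Final: pos=(-13.092,7.293), heading=315, 3 segment(s) drawn

Answer: -13.092 7.293 315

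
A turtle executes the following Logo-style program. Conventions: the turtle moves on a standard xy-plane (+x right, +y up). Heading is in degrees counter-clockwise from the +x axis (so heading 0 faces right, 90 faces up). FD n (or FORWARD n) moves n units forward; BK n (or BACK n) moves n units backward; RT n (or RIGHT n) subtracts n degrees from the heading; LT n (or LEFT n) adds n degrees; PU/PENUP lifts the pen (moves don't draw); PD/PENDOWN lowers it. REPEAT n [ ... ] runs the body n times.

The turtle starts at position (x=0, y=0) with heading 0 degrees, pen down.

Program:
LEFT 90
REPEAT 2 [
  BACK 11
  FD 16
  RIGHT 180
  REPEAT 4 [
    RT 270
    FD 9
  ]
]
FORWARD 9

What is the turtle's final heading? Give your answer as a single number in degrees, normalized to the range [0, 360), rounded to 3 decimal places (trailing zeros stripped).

Executing turtle program step by step:
Start: pos=(0,0), heading=0, pen down
LT 90: heading 0 -> 90
REPEAT 2 [
  -- iteration 1/2 --
  BK 11: (0,0) -> (0,-11) [heading=90, draw]
  FD 16: (0,-11) -> (0,5) [heading=90, draw]
  RT 180: heading 90 -> 270
  REPEAT 4 [
    -- iteration 1/4 --
    RT 270: heading 270 -> 0
    FD 9: (0,5) -> (9,5) [heading=0, draw]
    -- iteration 2/4 --
    RT 270: heading 0 -> 90
    FD 9: (9,5) -> (9,14) [heading=90, draw]
    -- iteration 3/4 --
    RT 270: heading 90 -> 180
    FD 9: (9,14) -> (0,14) [heading=180, draw]
    -- iteration 4/4 --
    RT 270: heading 180 -> 270
    FD 9: (0,14) -> (0,5) [heading=270, draw]
  ]
  -- iteration 2/2 --
  BK 11: (0,5) -> (0,16) [heading=270, draw]
  FD 16: (0,16) -> (0,0) [heading=270, draw]
  RT 180: heading 270 -> 90
  REPEAT 4 [
    -- iteration 1/4 --
    RT 270: heading 90 -> 180
    FD 9: (0,0) -> (-9,0) [heading=180, draw]
    -- iteration 2/4 --
    RT 270: heading 180 -> 270
    FD 9: (-9,0) -> (-9,-9) [heading=270, draw]
    -- iteration 3/4 --
    RT 270: heading 270 -> 0
    FD 9: (-9,-9) -> (0,-9) [heading=0, draw]
    -- iteration 4/4 --
    RT 270: heading 0 -> 90
    FD 9: (0,-9) -> (0,0) [heading=90, draw]
  ]
]
FD 9: (0,0) -> (0,9) [heading=90, draw]
Final: pos=(0,9), heading=90, 13 segment(s) drawn

Answer: 90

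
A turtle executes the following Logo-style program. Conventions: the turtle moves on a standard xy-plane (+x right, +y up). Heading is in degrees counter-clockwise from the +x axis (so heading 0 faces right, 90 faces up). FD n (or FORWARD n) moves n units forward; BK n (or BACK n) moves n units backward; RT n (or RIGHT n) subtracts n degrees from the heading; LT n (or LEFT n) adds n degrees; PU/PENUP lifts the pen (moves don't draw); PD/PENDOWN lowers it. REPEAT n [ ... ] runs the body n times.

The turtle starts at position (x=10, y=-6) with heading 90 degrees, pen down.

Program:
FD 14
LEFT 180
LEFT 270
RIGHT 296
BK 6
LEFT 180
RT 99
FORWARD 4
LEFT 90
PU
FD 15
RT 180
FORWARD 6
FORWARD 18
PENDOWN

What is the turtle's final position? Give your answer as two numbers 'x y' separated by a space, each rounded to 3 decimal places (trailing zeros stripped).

Answer: 10.745 3.726

Derivation:
Executing turtle program step by step:
Start: pos=(10,-6), heading=90, pen down
FD 14: (10,-6) -> (10,8) [heading=90, draw]
LT 180: heading 90 -> 270
LT 270: heading 270 -> 180
RT 296: heading 180 -> 244
BK 6: (10,8) -> (12.63,13.393) [heading=244, draw]
LT 180: heading 244 -> 64
RT 99: heading 64 -> 325
FD 4: (12.63,13.393) -> (15.907,11.098) [heading=325, draw]
LT 90: heading 325 -> 55
PU: pen up
FD 15: (15.907,11.098) -> (24.51,23.386) [heading=55, move]
RT 180: heading 55 -> 235
FD 6: (24.51,23.386) -> (21.069,18.471) [heading=235, move]
FD 18: (21.069,18.471) -> (10.745,3.726) [heading=235, move]
PD: pen down
Final: pos=(10.745,3.726), heading=235, 3 segment(s) drawn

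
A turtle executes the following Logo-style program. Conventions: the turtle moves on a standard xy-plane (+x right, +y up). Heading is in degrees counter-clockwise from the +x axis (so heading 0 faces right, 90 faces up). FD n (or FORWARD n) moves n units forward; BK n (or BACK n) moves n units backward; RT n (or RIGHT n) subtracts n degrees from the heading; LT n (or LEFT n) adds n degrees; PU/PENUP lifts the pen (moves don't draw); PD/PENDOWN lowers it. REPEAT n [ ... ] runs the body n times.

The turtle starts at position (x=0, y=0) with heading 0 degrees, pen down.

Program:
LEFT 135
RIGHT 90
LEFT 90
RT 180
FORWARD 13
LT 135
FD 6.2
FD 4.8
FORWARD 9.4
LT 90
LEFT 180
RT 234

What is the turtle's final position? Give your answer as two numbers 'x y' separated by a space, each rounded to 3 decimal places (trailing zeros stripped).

Executing turtle program step by step:
Start: pos=(0,0), heading=0, pen down
LT 135: heading 0 -> 135
RT 90: heading 135 -> 45
LT 90: heading 45 -> 135
RT 180: heading 135 -> 315
FD 13: (0,0) -> (9.192,-9.192) [heading=315, draw]
LT 135: heading 315 -> 90
FD 6.2: (9.192,-9.192) -> (9.192,-2.992) [heading=90, draw]
FD 4.8: (9.192,-2.992) -> (9.192,1.808) [heading=90, draw]
FD 9.4: (9.192,1.808) -> (9.192,11.208) [heading=90, draw]
LT 90: heading 90 -> 180
LT 180: heading 180 -> 0
RT 234: heading 0 -> 126
Final: pos=(9.192,11.208), heading=126, 4 segment(s) drawn

Answer: 9.192 11.208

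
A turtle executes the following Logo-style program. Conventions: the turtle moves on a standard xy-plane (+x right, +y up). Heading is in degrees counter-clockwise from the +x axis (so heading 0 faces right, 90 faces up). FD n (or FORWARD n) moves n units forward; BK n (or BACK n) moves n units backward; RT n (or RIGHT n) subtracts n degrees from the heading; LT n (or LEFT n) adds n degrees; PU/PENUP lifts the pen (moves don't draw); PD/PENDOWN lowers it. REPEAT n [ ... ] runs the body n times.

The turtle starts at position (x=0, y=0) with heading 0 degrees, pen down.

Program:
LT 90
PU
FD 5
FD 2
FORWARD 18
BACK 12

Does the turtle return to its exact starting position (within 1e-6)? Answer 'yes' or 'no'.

Executing turtle program step by step:
Start: pos=(0,0), heading=0, pen down
LT 90: heading 0 -> 90
PU: pen up
FD 5: (0,0) -> (0,5) [heading=90, move]
FD 2: (0,5) -> (0,7) [heading=90, move]
FD 18: (0,7) -> (0,25) [heading=90, move]
BK 12: (0,25) -> (0,13) [heading=90, move]
Final: pos=(0,13), heading=90, 0 segment(s) drawn

Start position: (0, 0)
Final position: (0, 13)
Distance = 13; >= 1e-6 -> NOT closed

Answer: no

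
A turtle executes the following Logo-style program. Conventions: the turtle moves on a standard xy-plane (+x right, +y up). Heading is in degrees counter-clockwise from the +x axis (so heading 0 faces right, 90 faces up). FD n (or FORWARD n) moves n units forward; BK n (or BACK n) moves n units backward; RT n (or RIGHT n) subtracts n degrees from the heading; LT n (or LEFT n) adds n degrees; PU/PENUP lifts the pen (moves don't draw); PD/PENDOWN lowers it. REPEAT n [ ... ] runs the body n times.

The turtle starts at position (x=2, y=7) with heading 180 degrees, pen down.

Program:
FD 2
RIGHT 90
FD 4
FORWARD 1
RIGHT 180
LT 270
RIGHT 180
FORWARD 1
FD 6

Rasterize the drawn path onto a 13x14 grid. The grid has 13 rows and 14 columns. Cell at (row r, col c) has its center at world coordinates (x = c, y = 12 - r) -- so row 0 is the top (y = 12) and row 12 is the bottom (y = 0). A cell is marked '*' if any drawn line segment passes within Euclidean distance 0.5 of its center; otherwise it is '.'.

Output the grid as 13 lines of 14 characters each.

Segment 0: (2,7) -> (0,7)
Segment 1: (0,7) -> (0,11)
Segment 2: (0,11) -> (0,12)
Segment 3: (0,12) -> (1,12)
Segment 4: (1,12) -> (7,12)

Answer: ********......
*.............
*.............
*.............
*.............
***...........
..............
..............
..............
..............
..............
..............
..............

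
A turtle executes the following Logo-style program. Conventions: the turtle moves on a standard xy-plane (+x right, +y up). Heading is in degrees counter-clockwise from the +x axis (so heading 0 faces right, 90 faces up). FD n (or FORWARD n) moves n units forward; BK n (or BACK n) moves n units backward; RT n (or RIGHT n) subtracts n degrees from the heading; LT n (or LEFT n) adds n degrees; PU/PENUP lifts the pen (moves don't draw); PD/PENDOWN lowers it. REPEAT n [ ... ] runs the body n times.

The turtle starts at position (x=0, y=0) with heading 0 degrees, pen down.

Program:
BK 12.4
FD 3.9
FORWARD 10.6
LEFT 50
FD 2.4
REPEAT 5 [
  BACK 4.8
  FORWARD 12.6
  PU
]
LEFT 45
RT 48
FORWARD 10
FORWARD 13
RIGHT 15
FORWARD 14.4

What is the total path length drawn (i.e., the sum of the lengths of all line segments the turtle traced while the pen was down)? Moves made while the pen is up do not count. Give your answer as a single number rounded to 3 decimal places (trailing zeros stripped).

Answer: 46.7

Derivation:
Executing turtle program step by step:
Start: pos=(0,0), heading=0, pen down
BK 12.4: (0,0) -> (-12.4,0) [heading=0, draw]
FD 3.9: (-12.4,0) -> (-8.5,0) [heading=0, draw]
FD 10.6: (-8.5,0) -> (2.1,0) [heading=0, draw]
LT 50: heading 0 -> 50
FD 2.4: (2.1,0) -> (3.643,1.839) [heading=50, draw]
REPEAT 5 [
  -- iteration 1/5 --
  BK 4.8: (3.643,1.839) -> (0.557,-1.839) [heading=50, draw]
  FD 12.6: (0.557,-1.839) -> (8.656,7.814) [heading=50, draw]
  PU: pen up
  -- iteration 2/5 --
  BK 4.8: (8.656,7.814) -> (5.571,4.137) [heading=50, move]
  FD 12.6: (5.571,4.137) -> (13.67,13.789) [heading=50, move]
  PU: pen up
  -- iteration 3/5 --
  BK 4.8: (13.67,13.789) -> (10.585,10.112) [heading=50, move]
  FD 12.6: (10.585,10.112) -> (18.684,19.764) [heading=50, move]
  PU: pen up
  -- iteration 4/5 --
  BK 4.8: (18.684,19.764) -> (15.599,16.087) [heading=50, move]
  FD 12.6: (15.599,16.087) -> (23.698,25.739) [heading=50, move]
  PU: pen up
  -- iteration 5/5 --
  BK 4.8: (23.698,25.739) -> (20.612,22.062) [heading=50, move]
  FD 12.6: (20.612,22.062) -> (28.711,31.714) [heading=50, move]
  PU: pen up
]
LT 45: heading 50 -> 95
RT 48: heading 95 -> 47
FD 10: (28.711,31.714) -> (35.531,39.028) [heading=47, move]
FD 13: (35.531,39.028) -> (44.397,48.535) [heading=47, move]
RT 15: heading 47 -> 32
FD 14.4: (44.397,48.535) -> (56.609,56.166) [heading=32, move]
Final: pos=(56.609,56.166), heading=32, 6 segment(s) drawn

Segment lengths:
  seg 1: (0,0) -> (-12.4,0), length = 12.4
  seg 2: (-12.4,0) -> (-8.5,0), length = 3.9
  seg 3: (-8.5,0) -> (2.1,0), length = 10.6
  seg 4: (2.1,0) -> (3.643,1.839), length = 2.4
  seg 5: (3.643,1.839) -> (0.557,-1.839), length = 4.8
  seg 6: (0.557,-1.839) -> (8.656,7.814), length = 12.6
Total = 46.7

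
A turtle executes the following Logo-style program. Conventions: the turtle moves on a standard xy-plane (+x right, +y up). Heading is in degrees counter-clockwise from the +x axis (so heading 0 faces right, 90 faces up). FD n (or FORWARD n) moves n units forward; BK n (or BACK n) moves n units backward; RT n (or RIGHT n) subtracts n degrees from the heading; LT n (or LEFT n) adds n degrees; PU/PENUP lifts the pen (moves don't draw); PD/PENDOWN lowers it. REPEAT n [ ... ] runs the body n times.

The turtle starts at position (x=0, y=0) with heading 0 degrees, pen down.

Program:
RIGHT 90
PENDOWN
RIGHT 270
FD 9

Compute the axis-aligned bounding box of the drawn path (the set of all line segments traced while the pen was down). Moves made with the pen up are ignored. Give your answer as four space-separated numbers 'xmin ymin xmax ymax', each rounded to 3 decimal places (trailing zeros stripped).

Executing turtle program step by step:
Start: pos=(0,0), heading=0, pen down
RT 90: heading 0 -> 270
PD: pen down
RT 270: heading 270 -> 0
FD 9: (0,0) -> (9,0) [heading=0, draw]
Final: pos=(9,0), heading=0, 1 segment(s) drawn

Segment endpoints: x in {0, 9}, y in {0, 0}
xmin=0, ymin=0, xmax=9, ymax=0

Answer: 0 0 9 0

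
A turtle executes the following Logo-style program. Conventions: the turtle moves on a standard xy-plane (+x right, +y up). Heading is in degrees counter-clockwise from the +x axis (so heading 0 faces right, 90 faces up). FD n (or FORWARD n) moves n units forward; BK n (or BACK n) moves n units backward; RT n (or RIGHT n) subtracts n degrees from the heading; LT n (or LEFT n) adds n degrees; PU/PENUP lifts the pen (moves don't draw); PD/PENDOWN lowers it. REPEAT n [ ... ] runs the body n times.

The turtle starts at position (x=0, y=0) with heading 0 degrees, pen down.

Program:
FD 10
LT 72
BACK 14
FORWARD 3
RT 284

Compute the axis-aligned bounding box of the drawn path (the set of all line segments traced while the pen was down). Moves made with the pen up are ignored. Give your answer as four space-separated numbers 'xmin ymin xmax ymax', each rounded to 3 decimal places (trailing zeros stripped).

Answer: 0 -13.315 10 0

Derivation:
Executing turtle program step by step:
Start: pos=(0,0), heading=0, pen down
FD 10: (0,0) -> (10,0) [heading=0, draw]
LT 72: heading 0 -> 72
BK 14: (10,0) -> (5.674,-13.315) [heading=72, draw]
FD 3: (5.674,-13.315) -> (6.601,-10.462) [heading=72, draw]
RT 284: heading 72 -> 148
Final: pos=(6.601,-10.462), heading=148, 3 segment(s) drawn

Segment endpoints: x in {0, 5.674, 6.601, 10}, y in {-13.315, -10.462, 0}
xmin=0, ymin=-13.315, xmax=10, ymax=0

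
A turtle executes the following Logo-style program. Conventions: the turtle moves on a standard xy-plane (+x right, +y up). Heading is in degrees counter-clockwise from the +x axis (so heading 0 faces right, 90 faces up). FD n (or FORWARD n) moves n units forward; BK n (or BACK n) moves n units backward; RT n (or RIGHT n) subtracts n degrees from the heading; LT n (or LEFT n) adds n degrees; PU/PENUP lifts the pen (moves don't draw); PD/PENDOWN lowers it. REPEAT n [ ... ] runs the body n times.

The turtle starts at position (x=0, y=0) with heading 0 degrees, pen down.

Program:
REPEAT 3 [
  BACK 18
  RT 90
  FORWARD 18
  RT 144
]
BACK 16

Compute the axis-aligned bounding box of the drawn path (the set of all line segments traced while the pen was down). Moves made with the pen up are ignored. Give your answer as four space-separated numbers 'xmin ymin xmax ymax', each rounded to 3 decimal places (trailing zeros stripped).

Answer: -19.631 -32.562 12.705 0.699

Derivation:
Executing turtle program step by step:
Start: pos=(0,0), heading=0, pen down
REPEAT 3 [
  -- iteration 1/3 --
  BK 18: (0,0) -> (-18,0) [heading=0, draw]
  RT 90: heading 0 -> 270
  FD 18: (-18,0) -> (-18,-18) [heading=270, draw]
  RT 144: heading 270 -> 126
  -- iteration 2/3 --
  BK 18: (-18,-18) -> (-7.42,-32.562) [heading=126, draw]
  RT 90: heading 126 -> 36
  FD 18: (-7.42,-32.562) -> (7.142,-21.982) [heading=36, draw]
  RT 144: heading 36 -> 252
  -- iteration 3/3 --
  BK 18: (7.142,-21.982) -> (12.705,-4.863) [heading=252, draw]
  RT 90: heading 252 -> 162
  FD 18: (12.705,-4.863) -> (-4.414,0.699) [heading=162, draw]
  RT 144: heading 162 -> 18
]
BK 16: (-4.414,0.699) -> (-19.631,-4.245) [heading=18, draw]
Final: pos=(-19.631,-4.245), heading=18, 7 segment(s) drawn

Segment endpoints: x in {-19.631, -18, -7.42, -4.414, 0, 7.142, 12.705}, y in {-32.562, -21.982, -18, -4.863, -4.245, 0, 0.699}
xmin=-19.631, ymin=-32.562, xmax=12.705, ymax=0.699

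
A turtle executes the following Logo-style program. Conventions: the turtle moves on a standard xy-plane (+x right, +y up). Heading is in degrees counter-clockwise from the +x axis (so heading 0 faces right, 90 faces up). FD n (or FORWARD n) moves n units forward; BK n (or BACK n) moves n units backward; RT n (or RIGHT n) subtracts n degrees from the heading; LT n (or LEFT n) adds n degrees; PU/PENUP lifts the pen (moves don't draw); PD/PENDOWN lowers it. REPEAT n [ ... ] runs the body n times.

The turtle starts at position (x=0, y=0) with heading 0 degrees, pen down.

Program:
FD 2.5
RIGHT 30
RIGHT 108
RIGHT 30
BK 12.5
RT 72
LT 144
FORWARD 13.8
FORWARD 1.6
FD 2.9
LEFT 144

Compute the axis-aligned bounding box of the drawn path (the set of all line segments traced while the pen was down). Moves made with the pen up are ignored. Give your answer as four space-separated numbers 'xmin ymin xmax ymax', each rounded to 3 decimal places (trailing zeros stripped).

Answer: 0 -15.601 14.727 2.599

Derivation:
Executing turtle program step by step:
Start: pos=(0,0), heading=0, pen down
FD 2.5: (0,0) -> (2.5,0) [heading=0, draw]
RT 30: heading 0 -> 330
RT 108: heading 330 -> 222
RT 30: heading 222 -> 192
BK 12.5: (2.5,0) -> (14.727,2.599) [heading=192, draw]
RT 72: heading 192 -> 120
LT 144: heading 120 -> 264
FD 13.8: (14.727,2.599) -> (13.284,-11.126) [heading=264, draw]
FD 1.6: (13.284,-11.126) -> (13.117,-12.717) [heading=264, draw]
FD 2.9: (13.117,-12.717) -> (12.814,-15.601) [heading=264, draw]
LT 144: heading 264 -> 48
Final: pos=(12.814,-15.601), heading=48, 5 segment(s) drawn

Segment endpoints: x in {0, 2.5, 12.814, 13.117, 13.284, 14.727}, y in {-15.601, -12.717, -11.126, 0, 2.599}
xmin=0, ymin=-15.601, xmax=14.727, ymax=2.599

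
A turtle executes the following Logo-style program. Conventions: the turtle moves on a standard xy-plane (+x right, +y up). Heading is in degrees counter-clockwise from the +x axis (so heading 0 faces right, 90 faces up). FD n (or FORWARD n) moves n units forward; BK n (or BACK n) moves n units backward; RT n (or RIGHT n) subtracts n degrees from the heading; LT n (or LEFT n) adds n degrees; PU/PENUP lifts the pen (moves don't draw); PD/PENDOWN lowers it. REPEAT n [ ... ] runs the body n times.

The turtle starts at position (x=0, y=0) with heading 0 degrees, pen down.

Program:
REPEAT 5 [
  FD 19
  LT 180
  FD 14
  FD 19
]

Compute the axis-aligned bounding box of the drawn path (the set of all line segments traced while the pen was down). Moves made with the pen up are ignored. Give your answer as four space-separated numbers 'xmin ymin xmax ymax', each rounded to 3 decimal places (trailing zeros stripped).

Answer: -33 0 19 0

Derivation:
Executing turtle program step by step:
Start: pos=(0,0), heading=0, pen down
REPEAT 5 [
  -- iteration 1/5 --
  FD 19: (0,0) -> (19,0) [heading=0, draw]
  LT 180: heading 0 -> 180
  FD 14: (19,0) -> (5,0) [heading=180, draw]
  FD 19: (5,0) -> (-14,0) [heading=180, draw]
  -- iteration 2/5 --
  FD 19: (-14,0) -> (-33,0) [heading=180, draw]
  LT 180: heading 180 -> 0
  FD 14: (-33,0) -> (-19,0) [heading=0, draw]
  FD 19: (-19,0) -> (0,0) [heading=0, draw]
  -- iteration 3/5 --
  FD 19: (0,0) -> (19,0) [heading=0, draw]
  LT 180: heading 0 -> 180
  FD 14: (19,0) -> (5,0) [heading=180, draw]
  FD 19: (5,0) -> (-14,0) [heading=180, draw]
  -- iteration 4/5 --
  FD 19: (-14,0) -> (-33,0) [heading=180, draw]
  LT 180: heading 180 -> 0
  FD 14: (-33,0) -> (-19,0) [heading=0, draw]
  FD 19: (-19,0) -> (0,0) [heading=0, draw]
  -- iteration 5/5 --
  FD 19: (0,0) -> (19,0) [heading=0, draw]
  LT 180: heading 0 -> 180
  FD 14: (19,0) -> (5,0) [heading=180, draw]
  FD 19: (5,0) -> (-14,0) [heading=180, draw]
]
Final: pos=(-14,0), heading=180, 15 segment(s) drawn

Segment endpoints: x in {-33, -19, -14, 0, 5, 19}, y in {0, 0, 0, 0, 0, 0, 0, 0, 0, 0, 0, 0, 0, 0, 0}
xmin=-33, ymin=0, xmax=19, ymax=0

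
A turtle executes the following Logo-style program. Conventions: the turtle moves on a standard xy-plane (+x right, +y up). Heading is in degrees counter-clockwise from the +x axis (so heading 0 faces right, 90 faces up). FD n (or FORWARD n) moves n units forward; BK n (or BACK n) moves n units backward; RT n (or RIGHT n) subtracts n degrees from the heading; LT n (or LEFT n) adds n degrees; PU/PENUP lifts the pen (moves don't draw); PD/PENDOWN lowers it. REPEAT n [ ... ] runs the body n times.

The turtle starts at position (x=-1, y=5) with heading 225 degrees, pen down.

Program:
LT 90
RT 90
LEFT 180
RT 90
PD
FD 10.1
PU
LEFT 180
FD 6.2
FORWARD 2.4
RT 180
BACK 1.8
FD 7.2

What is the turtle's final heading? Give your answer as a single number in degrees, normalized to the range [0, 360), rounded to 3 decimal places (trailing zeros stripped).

Executing turtle program step by step:
Start: pos=(-1,5), heading=225, pen down
LT 90: heading 225 -> 315
RT 90: heading 315 -> 225
LT 180: heading 225 -> 45
RT 90: heading 45 -> 315
PD: pen down
FD 10.1: (-1,5) -> (6.142,-2.142) [heading=315, draw]
PU: pen up
LT 180: heading 315 -> 135
FD 6.2: (6.142,-2.142) -> (1.758,2.242) [heading=135, move]
FD 2.4: (1.758,2.242) -> (0.061,3.939) [heading=135, move]
RT 180: heading 135 -> 315
BK 1.8: (0.061,3.939) -> (-1.212,5.212) [heading=315, move]
FD 7.2: (-1.212,5.212) -> (3.879,0.121) [heading=315, move]
Final: pos=(3.879,0.121), heading=315, 1 segment(s) drawn

Answer: 315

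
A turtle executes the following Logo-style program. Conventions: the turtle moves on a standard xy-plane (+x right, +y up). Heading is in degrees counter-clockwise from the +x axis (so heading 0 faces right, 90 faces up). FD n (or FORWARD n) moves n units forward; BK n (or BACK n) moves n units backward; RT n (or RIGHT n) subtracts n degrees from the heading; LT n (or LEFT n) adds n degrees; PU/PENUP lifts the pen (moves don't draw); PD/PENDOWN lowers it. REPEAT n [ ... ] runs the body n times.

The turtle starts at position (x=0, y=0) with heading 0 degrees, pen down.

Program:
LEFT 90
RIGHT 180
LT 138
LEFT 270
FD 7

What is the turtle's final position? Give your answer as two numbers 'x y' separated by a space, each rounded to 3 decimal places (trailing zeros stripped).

Answer: 5.202 -4.684

Derivation:
Executing turtle program step by step:
Start: pos=(0,0), heading=0, pen down
LT 90: heading 0 -> 90
RT 180: heading 90 -> 270
LT 138: heading 270 -> 48
LT 270: heading 48 -> 318
FD 7: (0,0) -> (5.202,-4.684) [heading=318, draw]
Final: pos=(5.202,-4.684), heading=318, 1 segment(s) drawn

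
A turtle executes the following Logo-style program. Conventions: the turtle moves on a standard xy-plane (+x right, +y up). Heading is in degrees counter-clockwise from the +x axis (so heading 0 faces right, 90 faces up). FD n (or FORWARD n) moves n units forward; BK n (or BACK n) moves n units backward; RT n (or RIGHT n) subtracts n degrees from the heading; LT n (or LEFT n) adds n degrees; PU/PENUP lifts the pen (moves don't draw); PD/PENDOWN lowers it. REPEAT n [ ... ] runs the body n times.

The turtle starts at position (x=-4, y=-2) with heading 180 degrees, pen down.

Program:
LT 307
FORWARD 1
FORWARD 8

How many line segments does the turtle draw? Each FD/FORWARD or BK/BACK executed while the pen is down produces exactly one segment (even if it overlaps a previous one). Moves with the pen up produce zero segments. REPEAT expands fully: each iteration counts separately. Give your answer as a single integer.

Answer: 2

Derivation:
Executing turtle program step by step:
Start: pos=(-4,-2), heading=180, pen down
LT 307: heading 180 -> 127
FD 1: (-4,-2) -> (-4.602,-1.201) [heading=127, draw]
FD 8: (-4.602,-1.201) -> (-9.416,5.188) [heading=127, draw]
Final: pos=(-9.416,5.188), heading=127, 2 segment(s) drawn
Segments drawn: 2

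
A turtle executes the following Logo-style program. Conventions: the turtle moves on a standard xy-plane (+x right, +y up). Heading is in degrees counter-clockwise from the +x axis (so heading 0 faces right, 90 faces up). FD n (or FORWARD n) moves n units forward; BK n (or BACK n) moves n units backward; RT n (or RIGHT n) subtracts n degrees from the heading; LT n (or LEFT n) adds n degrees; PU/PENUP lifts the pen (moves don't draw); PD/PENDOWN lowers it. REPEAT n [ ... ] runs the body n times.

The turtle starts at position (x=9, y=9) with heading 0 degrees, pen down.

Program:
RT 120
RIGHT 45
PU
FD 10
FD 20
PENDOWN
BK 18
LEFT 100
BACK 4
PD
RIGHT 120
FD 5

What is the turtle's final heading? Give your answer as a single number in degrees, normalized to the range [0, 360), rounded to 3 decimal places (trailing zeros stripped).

Answer: 175

Derivation:
Executing turtle program step by step:
Start: pos=(9,9), heading=0, pen down
RT 120: heading 0 -> 240
RT 45: heading 240 -> 195
PU: pen up
FD 10: (9,9) -> (-0.659,6.412) [heading=195, move]
FD 20: (-0.659,6.412) -> (-19.978,1.235) [heading=195, move]
PD: pen down
BK 18: (-19.978,1.235) -> (-2.591,5.894) [heading=195, draw]
LT 100: heading 195 -> 295
BK 4: (-2.591,5.894) -> (-4.282,9.519) [heading=295, draw]
PD: pen down
RT 120: heading 295 -> 175
FD 5: (-4.282,9.519) -> (-9.263,9.955) [heading=175, draw]
Final: pos=(-9.263,9.955), heading=175, 3 segment(s) drawn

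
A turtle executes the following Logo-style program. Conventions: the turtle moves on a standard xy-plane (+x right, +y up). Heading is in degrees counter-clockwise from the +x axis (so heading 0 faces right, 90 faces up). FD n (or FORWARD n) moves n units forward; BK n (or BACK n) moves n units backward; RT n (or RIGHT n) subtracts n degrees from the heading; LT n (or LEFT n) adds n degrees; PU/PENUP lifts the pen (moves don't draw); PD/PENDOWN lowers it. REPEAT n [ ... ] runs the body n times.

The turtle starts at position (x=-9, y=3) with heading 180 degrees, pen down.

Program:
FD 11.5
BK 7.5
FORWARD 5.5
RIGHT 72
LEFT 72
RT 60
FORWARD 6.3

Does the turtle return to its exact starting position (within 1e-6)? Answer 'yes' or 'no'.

Executing turtle program step by step:
Start: pos=(-9,3), heading=180, pen down
FD 11.5: (-9,3) -> (-20.5,3) [heading=180, draw]
BK 7.5: (-20.5,3) -> (-13,3) [heading=180, draw]
FD 5.5: (-13,3) -> (-18.5,3) [heading=180, draw]
RT 72: heading 180 -> 108
LT 72: heading 108 -> 180
RT 60: heading 180 -> 120
FD 6.3: (-18.5,3) -> (-21.65,8.456) [heading=120, draw]
Final: pos=(-21.65,8.456), heading=120, 4 segment(s) drawn

Start position: (-9, 3)
Final position: (-21.65, 8.456)
Distance = 13.776; >= 1e-6 -> NOT closed

Answer: no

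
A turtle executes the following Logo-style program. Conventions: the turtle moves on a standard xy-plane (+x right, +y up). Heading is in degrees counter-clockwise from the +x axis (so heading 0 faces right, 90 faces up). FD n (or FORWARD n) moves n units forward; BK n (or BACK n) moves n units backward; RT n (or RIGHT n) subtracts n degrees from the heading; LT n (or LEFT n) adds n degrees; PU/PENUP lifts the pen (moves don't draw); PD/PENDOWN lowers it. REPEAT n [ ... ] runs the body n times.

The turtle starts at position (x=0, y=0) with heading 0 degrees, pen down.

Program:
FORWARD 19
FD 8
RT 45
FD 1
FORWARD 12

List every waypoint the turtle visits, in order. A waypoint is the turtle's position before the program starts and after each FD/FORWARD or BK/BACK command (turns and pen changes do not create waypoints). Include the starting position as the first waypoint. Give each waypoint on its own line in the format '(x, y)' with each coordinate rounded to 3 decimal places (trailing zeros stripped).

Answer: (0, 0)
(19, 0)
(27, 0)
(27.707, -0.707)
(36.192, -9.192)

Derivation:
Executing turtle program step by step:
Start: pos=(0,0), heading=0, pen down
FD 19: (0,0) -> (19,0) [heading=0, draw]
FD 8: (19,0) -> (27,0) [heading=0, draw]
RT 45: heading 0 -> 315
FD 1: (27,0) -> (27.707,-0.707) [heading=315, draw]
FD 12: (27.707,-0.707) -> (36.192,-9.192) [heading=315, draw]
Final: pos=(36.192,-9.192), heading=315, 4 segment(s) drawn
Waypoints (5 total):
(0, 0)
(19, 0)
(27, 0)
(27.707, -0.707)
(36.192, -9.192)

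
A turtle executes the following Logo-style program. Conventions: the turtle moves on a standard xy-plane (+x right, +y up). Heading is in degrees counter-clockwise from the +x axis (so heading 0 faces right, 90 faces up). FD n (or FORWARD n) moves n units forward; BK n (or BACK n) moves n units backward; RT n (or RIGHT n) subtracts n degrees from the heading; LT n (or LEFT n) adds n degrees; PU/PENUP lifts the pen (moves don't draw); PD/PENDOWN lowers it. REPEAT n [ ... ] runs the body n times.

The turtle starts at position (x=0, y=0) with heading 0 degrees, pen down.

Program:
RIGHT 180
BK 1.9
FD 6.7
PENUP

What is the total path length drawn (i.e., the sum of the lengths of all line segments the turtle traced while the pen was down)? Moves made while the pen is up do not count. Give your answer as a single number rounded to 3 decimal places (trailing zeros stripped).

Executing turtle program step by step:
Start: pos=(0,0), heading=0, pen down
RT 180: heading 0 -> 180
BK 1.9: (0,0) -> (1.9,0) [heading=180, draw]
FD 6.7: (1.9,0) -> (-4.8,0) [heading=180, draw]
PU: pen up
Final: pos=(-4.8,0), heading=180, 2 segment(s) drawn

Segment lengths:
  seg 1: (0,0) -> (1.9,0), length = 1.9
  seg 2: (1.9,0) -> (-4.8,0), length = 6.7
Total = 8.6

Answer: 8.6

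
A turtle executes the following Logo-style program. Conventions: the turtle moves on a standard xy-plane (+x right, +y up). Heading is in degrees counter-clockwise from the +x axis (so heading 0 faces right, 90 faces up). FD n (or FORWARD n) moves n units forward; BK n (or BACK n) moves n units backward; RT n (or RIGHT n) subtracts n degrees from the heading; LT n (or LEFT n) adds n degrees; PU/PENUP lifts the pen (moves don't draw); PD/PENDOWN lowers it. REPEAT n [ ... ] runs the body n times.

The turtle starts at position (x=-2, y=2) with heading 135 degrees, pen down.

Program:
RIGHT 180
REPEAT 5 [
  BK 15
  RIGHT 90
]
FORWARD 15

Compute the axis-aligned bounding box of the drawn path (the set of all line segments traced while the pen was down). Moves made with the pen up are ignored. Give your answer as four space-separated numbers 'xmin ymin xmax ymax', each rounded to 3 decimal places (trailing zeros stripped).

Answer: -23.213 2 8.607 23.213

Derivation:
Executing turtle program step by step:
Start: pos=(-2,2), heading=135, pen down
RT 180: heading 135 -> 315
REPEAT 5 [
  -- iteration 1/5 --
  BK 15: (-2,2) -> (-12.607,12.607) [heading=315, draw]
  RT 90: heading 315 -> 225
  -- iteration 2/5 --
  BK 15: (-12.607,12.607) -> (-2,23.213) [heading=225, draw]
  RT 90: heading 225 -> 135
  -- iteration 3/5 --
  BK 15: (-2,23.213) -> (8.607,12.607) [heading=135, draw]
  RT 90: heading 135 -> 45
  -- iteration 4/5 --
  BK 15: (8.607,12.607) -> (-2,2) [heading=45, draw]
  RT 90: heading 45 -> 315
  -- iteration 5/5 --
  BK 15: (-2,2) -> (-12.607,12.607) [heading=315, draw]
  RT 90: heading 315 -> 225
]
FD 15: (-12.607,12.607) -> (-23.213,2) [heading=225, draw]
Final: pos=(-23.213,2), heading=225, 6 segment(s) drawn

Segment endpoints: x in {-23.213, -12.607, -12.607, -2, -2, -2, 8.607}, y in {2, 2, 12.607, 12.607, 12.607, 23.213}
xmin=-23.213, ymin=2, xmax=8.607, ymax=23.213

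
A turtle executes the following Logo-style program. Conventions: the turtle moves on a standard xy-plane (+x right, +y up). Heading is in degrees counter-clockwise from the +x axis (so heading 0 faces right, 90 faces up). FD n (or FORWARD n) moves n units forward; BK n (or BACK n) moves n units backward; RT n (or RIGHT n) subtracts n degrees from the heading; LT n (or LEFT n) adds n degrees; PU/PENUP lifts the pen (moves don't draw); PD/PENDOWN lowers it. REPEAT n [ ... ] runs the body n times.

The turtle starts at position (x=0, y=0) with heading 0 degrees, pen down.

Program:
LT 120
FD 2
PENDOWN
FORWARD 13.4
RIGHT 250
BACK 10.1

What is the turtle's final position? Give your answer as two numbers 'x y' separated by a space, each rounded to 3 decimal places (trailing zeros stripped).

Executing turtle program step by step:
Start: pos=(0,0), heading=0, pen down
LT 120: heading 0 -> 120
FD 2: (0,0) -> (-1,1.732) [heading=120, draw]
PD: pen down
FD 13.4: (-1,1.732) -> (-7.7,13.337) [heading=120, draw]
RT 250: heading 120 -> 230
BK 10.1: (-7.7,13.337) -> (-1.208,21.074) [heading=230, draw]
Final: pos=(-1.208,21.074), heading=230, 3 segment(s) drawn

Answer: -1.208 21.074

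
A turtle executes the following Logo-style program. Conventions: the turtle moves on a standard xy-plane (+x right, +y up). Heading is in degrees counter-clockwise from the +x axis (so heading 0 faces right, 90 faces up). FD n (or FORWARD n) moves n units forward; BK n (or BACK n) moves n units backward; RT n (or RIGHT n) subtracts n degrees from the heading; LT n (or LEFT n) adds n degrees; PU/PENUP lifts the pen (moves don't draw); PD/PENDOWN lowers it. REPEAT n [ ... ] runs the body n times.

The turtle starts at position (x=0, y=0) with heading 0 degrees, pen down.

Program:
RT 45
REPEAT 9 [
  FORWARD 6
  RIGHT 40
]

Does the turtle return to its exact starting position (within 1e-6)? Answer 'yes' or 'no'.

Executing turtle program step by step:
Start: pos=(0,0), heading=0, pen down
RT 45: heading 0 -> 315
REPEAT 9 [
  -- iteration 1/9 --
  FD 6: (0,0) -> (4.243,-4.243) [heading=315, draw]
  RT 40: heading 315 -> 275
  -- iteration 2/9 --
  FD 6: (4.243,-4.243) -> (4.766,-10.22) [heading=275, draw]
  RT 40: heading 275 -> 235
  -- iteration 3/9 --
  FD 6: (4.766,-10.22) -> (1.324,-15.135) [heading=235, draw]
  RT 40: heading 235 -> 195
  -- iteration 4/9 --
  FD 6: (1.324,-15.135) -> (-4.471,-16.688) [heading=195, draw]
  RT 40: heading 195 -> 155
  -- iteration 5/9 --
  FD 6: (-4.471,-16.688) -> (-9.909,-14.152) [heading=155, draw]
  RT 40: heading 155 -> 115
  -- iteration 6/9 --
  FD 6: (-9.909,-14.152) -> (-12.445,-8.714) [heading=115, draw]
  RT 40: heading 115 -> 75
  -- iteration 7/9 --
  FD 6: (-12.445,-8.714) -> (-10.892,-2.919) [heading=75, draw]
  RT 40: heading 75 -> 35
  -- iteration 8/9 --
  FD 6: (-10.892,-2.919) -> (-5.977,0.523) [heading=35, draw]
  RT 40: heading 35 -> 355
  -- iteration 9/9 --
  FD 6: (-5.977,0.523) -> (0,0) [heading=355, draw]
  RT 40: heading 355 -> 315
]
Final: pos=(0,0), heading=315, 9 segment(s) drawn

Start position: (0, 0)
Final position: (0, 0)
Distance = 0; < 1e-6 -> CLOSED

Answer: yes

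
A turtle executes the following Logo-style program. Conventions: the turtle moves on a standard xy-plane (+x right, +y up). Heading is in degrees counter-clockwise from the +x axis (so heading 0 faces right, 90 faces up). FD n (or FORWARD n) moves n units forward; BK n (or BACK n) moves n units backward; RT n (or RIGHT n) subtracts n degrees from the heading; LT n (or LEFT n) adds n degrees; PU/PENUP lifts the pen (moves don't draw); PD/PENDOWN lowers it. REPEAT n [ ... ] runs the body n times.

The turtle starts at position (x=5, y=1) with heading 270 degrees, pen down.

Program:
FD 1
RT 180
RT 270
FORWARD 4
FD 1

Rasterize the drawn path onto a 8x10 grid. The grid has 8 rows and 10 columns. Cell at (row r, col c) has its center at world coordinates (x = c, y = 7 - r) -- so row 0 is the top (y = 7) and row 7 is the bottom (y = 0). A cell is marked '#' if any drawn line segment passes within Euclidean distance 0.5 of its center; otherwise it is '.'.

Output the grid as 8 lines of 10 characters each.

Answer: ..........
..........
..........
..........
..........
..........
.....#....
######....

Derivation:
Segment 0: (5,1) -> (5,0)
Segment 1: (5,0) -> (1,-0)
Segment 2: (1,-0) -> (0,-0)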